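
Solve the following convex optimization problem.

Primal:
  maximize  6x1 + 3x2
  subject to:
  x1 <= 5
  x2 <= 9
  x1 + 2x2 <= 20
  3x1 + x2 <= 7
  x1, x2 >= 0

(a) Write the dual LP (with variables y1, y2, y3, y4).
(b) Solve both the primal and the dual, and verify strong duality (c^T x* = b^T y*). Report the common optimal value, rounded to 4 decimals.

The standard primal-dual pair for 'max c^T x s.t. A x <= b, x >= 0' is:
  Dual:  min b^T y  s.t.  A^T y >= c,  y >= 0.

So the dual LP is:
  minimize  5y1 + 9y2 + 20y3 + 7y4
  subject to:
    y1 + y3 + 3y4 >= 6
    y2 + 2y3 + y4 >= 3
    y1, y2, y3, y4 >= 0

Solving the primal: x* = (0, 7).
  primal value c^T x* = 21.
Solving the dual: y* = (0, 0, 0, 3).
  dual value b^T y* = 21.
Strong duality: c^T x* = b^T y*. Confirmed.

21


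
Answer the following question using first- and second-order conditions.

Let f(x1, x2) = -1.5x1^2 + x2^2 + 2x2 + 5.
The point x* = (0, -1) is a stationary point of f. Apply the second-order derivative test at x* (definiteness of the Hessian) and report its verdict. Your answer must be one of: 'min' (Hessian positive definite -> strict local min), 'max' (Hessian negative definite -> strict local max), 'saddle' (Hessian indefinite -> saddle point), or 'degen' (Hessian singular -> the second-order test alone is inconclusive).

Compute the Hessian H = grad^2 f:
  H = [[-3, 0], [0, 2]]
Verify stationarity: grad f(x*) = H x* + g = (0, 0).
Eigenvalues of H: -3, 2.
Eigenvalues have mixed signs, so H is indefinite -> x* is a saddle point.

saddle


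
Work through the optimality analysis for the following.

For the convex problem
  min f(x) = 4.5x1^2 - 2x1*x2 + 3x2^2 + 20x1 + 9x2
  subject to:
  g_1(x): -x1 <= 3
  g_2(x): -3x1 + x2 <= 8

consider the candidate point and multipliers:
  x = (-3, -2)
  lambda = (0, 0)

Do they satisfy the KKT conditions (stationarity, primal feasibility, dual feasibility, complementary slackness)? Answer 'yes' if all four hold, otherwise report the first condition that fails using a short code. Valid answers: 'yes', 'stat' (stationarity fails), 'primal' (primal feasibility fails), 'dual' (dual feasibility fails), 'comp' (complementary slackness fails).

Gradient of f: grad f(x) = Q x + c = (-3, 3)
Constraint values g_i(x) = a_i^T x - b_i:
  g_1((-3, -2)) = 0
  g_2((-3, -2)) = -1
Stationarity residual: grad f(x) + sum_i lambda_i a_i = (-3, 3)
  -> stationarity FAILS
Primal feasibility (all g_i <= 0): OK
Dual feasibility (all lambda_i >= 0): OK
Complementary slackness (lambda_i * g_i(x) = 0 for all i): OK

Verdict: the first failing condition is stationarity -> stat.

stat


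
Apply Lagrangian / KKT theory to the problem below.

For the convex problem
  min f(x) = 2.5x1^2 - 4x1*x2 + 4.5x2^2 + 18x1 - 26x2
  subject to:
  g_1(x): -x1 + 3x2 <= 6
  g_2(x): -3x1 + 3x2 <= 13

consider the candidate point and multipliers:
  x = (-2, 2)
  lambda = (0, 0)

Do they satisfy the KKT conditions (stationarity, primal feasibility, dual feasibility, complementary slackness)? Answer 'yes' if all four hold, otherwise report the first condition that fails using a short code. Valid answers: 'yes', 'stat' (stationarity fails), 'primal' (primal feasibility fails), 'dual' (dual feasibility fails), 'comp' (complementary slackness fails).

Gradient of f: grad f(x) = Q x + c = (0, 0)
Constraint values g_i(x) = a_i^T x - b_i:
  g_1((-2, 2)) = 2
  g_2((-2, 2)) = -1
Stationarity residual: grad f(x) + sum_i lambda_i a_i = (0, 0)
  -> stationarity OK
Primal feasibility (all g_i <= 0): FAILS
Dual feasibility (all lambda_i >= 0): OK
Complementary slackness (lambda_i * g_i(x) = 0 for all i): OK

Verdict: the first failing condition is primal_feasibility -> primal.

primal


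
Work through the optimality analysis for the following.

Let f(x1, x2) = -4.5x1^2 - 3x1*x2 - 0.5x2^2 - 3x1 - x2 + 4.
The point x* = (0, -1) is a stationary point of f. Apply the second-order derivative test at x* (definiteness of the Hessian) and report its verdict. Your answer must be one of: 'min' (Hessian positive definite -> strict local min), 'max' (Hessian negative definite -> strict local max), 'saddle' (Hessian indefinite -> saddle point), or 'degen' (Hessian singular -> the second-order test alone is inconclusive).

Compute the Hessian H = grad^2 f:
  H = [[-9, -3], [-3, -1]]
Verify stationarity: grad f(x*) = H x* + g = (0, 0).
Eigenvalues of H: -10, 0.
H has a zero eigenvalue (singular; negative semidefinite but not definite), so H is neither positive definite, negative definite, nor indefinite. The second-order test alone is inconclusive -> degen.
(Indeed, f is constant along the null direction of H through x*, so x* is not a strict local extremum.)

degen


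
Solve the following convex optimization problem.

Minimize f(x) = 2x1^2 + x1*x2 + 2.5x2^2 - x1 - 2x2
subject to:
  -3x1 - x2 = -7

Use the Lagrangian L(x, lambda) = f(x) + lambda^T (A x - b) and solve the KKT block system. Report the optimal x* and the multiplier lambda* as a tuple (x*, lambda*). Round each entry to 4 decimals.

Form the Lagrangian:
  L(x, lambda) = (1/2) x^T Q x + c^T x + lambda^T (A x - b)
Stationarity (grad_x L = 0): Q x + c + A^T lambda = 0.
Primal feasibility: A x = b.

This gives the KKT block system:
  [ Q   A^T ] [ x     ]   [-c ]
  [ A    0  ] [ lambda ] = [ b ]

Solving the linear system:
  x*      = (2.1628, 0.5116)
  lambda* = (2.7209)
  f(x*)   = 7.9302

x* = (2.1628, 0.5116), lambda* = (2.7209)


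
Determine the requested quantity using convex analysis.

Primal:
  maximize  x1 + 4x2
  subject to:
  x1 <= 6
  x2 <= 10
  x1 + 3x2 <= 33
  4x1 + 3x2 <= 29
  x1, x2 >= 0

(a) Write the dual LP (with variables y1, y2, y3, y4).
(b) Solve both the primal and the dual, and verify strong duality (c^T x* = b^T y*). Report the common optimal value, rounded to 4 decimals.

The standard primal-dual pair for 'max c^T x s.t. A x <= b, x >= 0' is:
  Dual:  min b^T y  s.t.  A^T y >= c,  y >= 0.

So the dual LP is:
  minimize  6y1 + 10y2 + 33y3 + 29y4
  subject to:
    y1 + y3 + 4y4 >= 1
    y2 + 3y3 + 3y4 >= 4
    y1, y2, y3, y4 >= 0

Solving the primal: x* = (0, 9.6667).
  primal value c^T x* = 38.6667.
Solving the dual: y* = (0, 0, 0, 1.3333).
  dual value b^T y* = 38.6667.
Strong duality: c^T x* = b^T y*. Confirmed.

38.6667


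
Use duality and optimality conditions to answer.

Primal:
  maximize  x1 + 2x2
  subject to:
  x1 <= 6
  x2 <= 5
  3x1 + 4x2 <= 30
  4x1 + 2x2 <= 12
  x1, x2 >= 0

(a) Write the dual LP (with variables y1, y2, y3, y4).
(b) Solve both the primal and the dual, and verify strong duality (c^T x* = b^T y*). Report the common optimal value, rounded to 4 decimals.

The standard primal-dual pair for 'max c^T x s.t. A x <= b, x >= 0' is:
  Dual:  min b^T y  s.t.  A^T y >= c,  y >= 0.

So the dual LP is:
  minimize  6y1 + 5y2 + 30y3 + 12y4
  subject to:
    y1 + 3y3 + 4y4 >= 1
    y2 + 4y3 + 2y4 >= 2
    y1, y2, y3, y4 >= 0

Solving the primal: x* = (0.5, 5).
  primal value c^T x* = 10.5.
Solving the dual: y* = (0, 1.5, 0, 0.25).
  dual value b^T y* = 10.5.
Strong duality: c^T x* = b^T y*. Confirmed.

10.5


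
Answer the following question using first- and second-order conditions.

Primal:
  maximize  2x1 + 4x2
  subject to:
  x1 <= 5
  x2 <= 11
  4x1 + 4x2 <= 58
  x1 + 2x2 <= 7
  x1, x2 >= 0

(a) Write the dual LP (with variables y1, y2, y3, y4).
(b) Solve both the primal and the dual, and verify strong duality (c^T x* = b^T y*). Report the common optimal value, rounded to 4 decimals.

The standard primal-dual pair for 'max c^T x s.t. A x <= b, x >= 0' is:
  Dual:  min b^T y  s.t.  A^T y >= c,  y >= 0.

So the dual LP is:
  minimize  5y1 + 11y2 + 58y3 + 7y4
  subject to:
    y1 + 4y3 + y4 >= 2
    y2 + 4y3 + 2y4 >= 4
    y1, y2, y3, y4 >= 0

Solving the primal: x* = (0, 3.5).
  primal value c^T x* = 14.
Solving the dual: y* = (0, 0, 0, 2).
  dual value b^T y* = 14.
Strong duality: c^T x* = b^T y*. Confirmed.

14


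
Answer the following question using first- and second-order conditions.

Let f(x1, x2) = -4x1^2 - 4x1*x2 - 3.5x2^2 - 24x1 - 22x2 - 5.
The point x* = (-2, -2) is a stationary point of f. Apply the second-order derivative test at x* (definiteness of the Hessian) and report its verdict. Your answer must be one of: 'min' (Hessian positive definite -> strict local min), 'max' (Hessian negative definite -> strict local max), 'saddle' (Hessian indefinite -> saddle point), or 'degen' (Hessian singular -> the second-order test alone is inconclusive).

Compute the Hessian H = grad^2 f:
  H = [[-8, -4], [-4, -7]]
Verify stationarity: grad f(x*) = H x* + g = (0, 0).
Eigenvalues of H: -11.5311, -3.4689.
Both eigenvalues < 0, so H is negative definite -> x* is a strict local max.

max


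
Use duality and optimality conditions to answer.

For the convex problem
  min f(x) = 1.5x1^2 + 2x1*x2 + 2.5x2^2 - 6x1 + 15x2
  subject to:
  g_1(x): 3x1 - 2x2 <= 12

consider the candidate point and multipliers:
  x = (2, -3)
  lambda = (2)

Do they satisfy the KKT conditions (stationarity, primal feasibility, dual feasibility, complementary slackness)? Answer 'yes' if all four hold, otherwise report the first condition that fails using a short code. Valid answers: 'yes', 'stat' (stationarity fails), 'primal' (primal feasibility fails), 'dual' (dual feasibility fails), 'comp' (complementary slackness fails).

Gradient of f: grad f(x) = Q x + c = (-6, 4)
Constraint values g_i(x) = a_i^T x - b_i:
  g_1((2, -3)) = 0
Stationarity residual: grad f(x) + sum_i lambda_i a_i = (0, 0)
  -> stationarity OK
Primal feasibility (all g_i <= 0): OK
Dual feasibility (all lambda_i >= 0): OK
Complementary slackness (lambda_i * g_i(x) = 0 for all i): OK

Verdict: yes, KKT holds.

yes


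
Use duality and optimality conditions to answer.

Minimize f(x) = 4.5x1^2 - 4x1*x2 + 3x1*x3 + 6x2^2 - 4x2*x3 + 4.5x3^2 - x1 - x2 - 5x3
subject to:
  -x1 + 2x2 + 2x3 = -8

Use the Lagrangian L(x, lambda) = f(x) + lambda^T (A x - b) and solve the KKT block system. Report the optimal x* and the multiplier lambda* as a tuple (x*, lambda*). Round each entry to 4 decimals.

Form the Lagrangian:
  L(x, lambda) = (1/2) x^T Q x + c^T x + lambda^T (A x - b)
Stationarity (grad_x L = 0): Q x + c + A^T lambda = 0.
Primal feasibility: A x = b.

This gives the KKT block system:
  [ Q   A^T ] [ x     ]   [-c ]
  [ A    0  ] [ lambda ] = [ b ]

Solving the linear system:
  x*      = (0.9329, -1.4968, -2.0368)
  lambda* = (7.2727)
  f(x*)   = 34.4648

x* = (0.9329, -1.4968, -2.0368), lambda* = (7.2727)


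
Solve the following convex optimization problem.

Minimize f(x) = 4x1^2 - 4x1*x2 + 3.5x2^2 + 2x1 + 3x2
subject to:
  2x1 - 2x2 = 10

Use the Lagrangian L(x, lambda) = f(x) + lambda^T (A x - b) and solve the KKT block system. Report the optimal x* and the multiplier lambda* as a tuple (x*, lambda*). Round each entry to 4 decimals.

Form the Lagrangian:
  L(x, lambda) = (1/2) x^T Q x + c^T x + lambda^T (A x - b)
Stationarity (grad_x L = 0): Q x + c + A^T lambda = 0.
Primal feasibility: A x = b.

This gives the KKT block system:
  [ Q   A^T ] [ x     ]   [-c ]
  [ A    0  ] [ lambda ] = [ b ]

Solving the linear system:
  x*      = (1.4286, -3.5714)
  lambda* = (-13.8571)
  f(x*)   = 65.3571

x* = (1.4286, -3.5714), lambda* = (-13.8571)


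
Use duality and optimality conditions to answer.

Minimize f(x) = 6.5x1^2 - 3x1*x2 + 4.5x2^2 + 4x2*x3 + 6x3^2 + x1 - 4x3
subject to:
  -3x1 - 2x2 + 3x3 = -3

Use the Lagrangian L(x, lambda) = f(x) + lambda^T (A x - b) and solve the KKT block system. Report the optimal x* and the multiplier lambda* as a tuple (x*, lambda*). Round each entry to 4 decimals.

Form the Lagrangian:
  L(x, lambda) = (1/2) x^T Q x + c^T x + lambda^T (A x - b)
Stationarity (grad_x L = 0): Q x + c + A^T lambda = 0.
Primal feasibility: A x = b.

This gives the KKT block system:
  [ Q   A^T ] [ x     ]   [-c ]
  [ A    0  ] [ lambda ] = [ b ]

Solving the linear system:
  x*      = (0.3969, 0.5641, -0.227)
  lambda* = (1.4892)
  f(x*)   = 2.8862

x* = (0.3969, 0.5641, -0.227), lambda* = (1.4892)


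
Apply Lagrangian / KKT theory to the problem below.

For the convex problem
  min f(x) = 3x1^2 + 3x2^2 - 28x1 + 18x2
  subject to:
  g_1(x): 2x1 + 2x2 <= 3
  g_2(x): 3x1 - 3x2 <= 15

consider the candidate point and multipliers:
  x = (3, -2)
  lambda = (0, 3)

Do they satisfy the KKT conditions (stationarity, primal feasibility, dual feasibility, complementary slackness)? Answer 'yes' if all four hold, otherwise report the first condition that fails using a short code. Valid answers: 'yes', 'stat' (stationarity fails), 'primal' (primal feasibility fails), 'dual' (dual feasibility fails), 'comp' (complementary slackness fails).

Gradient of f: grad f(x) = Q x + c = (-10, 6)
Constraint values g_i(x) = a_i^T x - b_i:
  g_1((3, -2)) = -1
  g_2((3, -2)) = 0
Stationarity residual: grad f(x) + sum_i lambda_i a_i = (-1, -3)
  -> stationarity FAILS
Primal feasibility (all g_i <= 0): OK
Dual feasibility (all lambda_i >= 0): OK
Complementary slackness (lambda_i * g_i(x) = 0 for all i): OK

Verdict: the first failing condition is stationarity -> stat.

stat


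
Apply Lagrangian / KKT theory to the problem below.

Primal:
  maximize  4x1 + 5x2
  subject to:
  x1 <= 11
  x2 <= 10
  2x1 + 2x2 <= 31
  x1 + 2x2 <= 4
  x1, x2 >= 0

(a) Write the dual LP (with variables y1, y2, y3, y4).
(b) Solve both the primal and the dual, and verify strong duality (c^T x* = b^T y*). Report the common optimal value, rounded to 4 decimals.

The standard primal-dual pair for 'max c^T x s.t. A x <= b, x >= 0' is:
  Dual:  min b^T y  s.t.  A^T y >= c,  y >= 0.

So the dual LP is:
  minimize  11y1 + 10y2 + 31y3 + 4y4
  subject to:
    y1 + 2y3 + y4 >= 4
    y2 + 2y3 + 2y4 >= 5
    y1, y2, y3, y4 >= 0

Solving the primal: x* = (4, 0).
  primal value c^T x* = 16.
Solving the dual: y* = (0, 0, 0, 4).
  dual value b^T y* = 16.
Strong duality: c^T x* = b^T y*. Confirmed.

16


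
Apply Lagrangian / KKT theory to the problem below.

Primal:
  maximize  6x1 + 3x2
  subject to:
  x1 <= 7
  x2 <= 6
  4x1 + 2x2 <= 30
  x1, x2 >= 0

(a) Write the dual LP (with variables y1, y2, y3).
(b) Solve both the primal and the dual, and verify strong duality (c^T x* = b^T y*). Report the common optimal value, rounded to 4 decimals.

The standard primal-dual pair for 'max c^T x s.t. A x <= b, x >= 0' is:
  Dual:  min b^T y  s.t.  A^T y >= c,  y >= 0.

So the dual LP is:
  minimize  7y1 + 6y2 + 30y3
  subject to:
    y1 + 4y3 >= 6
    y2 + 2y3 >= 3
    y1, y2, y3 >= 0

Solving the primal: x* = (4.5, 6).
  primal value c^T x* = 45.
Solving the dual: y* = (0, 0, 1.5).
  dual value b^T y* = 45.
Strong duality: c^T x* = b^T y*. Confirmed.

45


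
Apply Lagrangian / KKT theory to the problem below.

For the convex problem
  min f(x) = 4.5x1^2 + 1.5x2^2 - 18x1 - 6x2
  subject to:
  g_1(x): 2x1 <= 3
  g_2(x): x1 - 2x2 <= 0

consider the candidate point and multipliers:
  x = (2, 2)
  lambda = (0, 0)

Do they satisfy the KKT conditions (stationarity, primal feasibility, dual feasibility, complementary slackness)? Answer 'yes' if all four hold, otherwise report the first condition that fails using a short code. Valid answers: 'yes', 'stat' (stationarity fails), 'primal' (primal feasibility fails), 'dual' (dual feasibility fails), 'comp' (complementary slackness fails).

Gradient of f: grad f(x) = Q x + c = (0, 0)
Constraint values g_i(x) = a_i^T x - b_i:
  g_1((2, 2)) = 1
  g_2((2, 2)) = -2
Stationarity residual: grad f(x) + sum_i lambda_i a_i = (0, 0)
  -> stationarity OK
Primal feasibility (all g_i <= 0): FAILS
Dual feasibility (all lambda_i >= 0): OK
Complementary slackness (lambda_i * g_i(x) = 0 for all i): OK

Verdict: the first failing condition is primal_feasibility -> primal.

primal


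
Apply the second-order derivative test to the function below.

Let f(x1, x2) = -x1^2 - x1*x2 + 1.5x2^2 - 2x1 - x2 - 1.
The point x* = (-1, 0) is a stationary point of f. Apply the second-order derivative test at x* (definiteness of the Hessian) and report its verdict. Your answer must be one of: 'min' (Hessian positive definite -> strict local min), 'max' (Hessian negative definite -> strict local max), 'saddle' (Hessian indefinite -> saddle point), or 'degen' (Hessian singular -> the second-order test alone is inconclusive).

Compute the Hessian H = grad^2 f:
  H = [[-2, -1], [-1, 3]]
Verify stationarity: grad f(x*) = H x* + g = (0, 0).
Eigenvalues of H: -2.1926, 3.1926.
Eigenvalues have mixed signs, so H is indefinite -> x* is a saddle point.

saddle


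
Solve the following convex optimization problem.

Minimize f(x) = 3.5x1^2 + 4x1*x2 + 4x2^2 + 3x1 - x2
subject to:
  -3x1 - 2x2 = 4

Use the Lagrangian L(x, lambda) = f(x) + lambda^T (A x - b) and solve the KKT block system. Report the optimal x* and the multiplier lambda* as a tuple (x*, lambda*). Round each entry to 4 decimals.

Form the Lagrangian:
  L(x, lambda) = (1/2) x^T Q x + c^T x + lambda^T (A x - b)
Stationarity (grad_x L = 0): Q x + c + A^T lambda = 0.
Primal feasibility: A x = b.

This gives the KKT block system:
  [ Q   A^T ] [ x     ]   [-c ]
  [ A    0  ] [ lambda ] = [ b ]

Solving the linear system:
  x*      = (-1.5769, 0.3654)
  lambda* = (-2.1923)
  f(x*)   = 1.8365

x* = (-1.5769, 0.3654), lambda* = (-2.1923)


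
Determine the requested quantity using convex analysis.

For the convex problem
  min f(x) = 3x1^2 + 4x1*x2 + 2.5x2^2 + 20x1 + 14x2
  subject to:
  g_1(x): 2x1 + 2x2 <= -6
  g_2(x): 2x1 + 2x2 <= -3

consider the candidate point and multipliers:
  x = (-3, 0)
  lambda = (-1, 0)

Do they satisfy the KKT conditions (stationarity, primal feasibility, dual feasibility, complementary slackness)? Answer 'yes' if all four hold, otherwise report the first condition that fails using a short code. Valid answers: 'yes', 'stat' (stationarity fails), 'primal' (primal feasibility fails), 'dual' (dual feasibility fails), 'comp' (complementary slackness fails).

Gradient of f: grad f(x) = Q x + c = (2, 2)
Constraint values g_i(x) = a_i^T x - b_i:
  g_1((-3, 0)) = 0
  g_2((-3, 0)) = -3
Stationarity residual: grad f(x) + sum_i lambda_i a_i = (0, 0)
  -> stationarity OK
Primal feasibility (all g_i <= 0): OK
Dual feasibility (all lambda_i >= 0): FAILS
Complementary slackness (lambda_i * g_i(x) = 0 for all i): OK

Verdict: the first failing condition is dual_feasibility -> dual.

dual


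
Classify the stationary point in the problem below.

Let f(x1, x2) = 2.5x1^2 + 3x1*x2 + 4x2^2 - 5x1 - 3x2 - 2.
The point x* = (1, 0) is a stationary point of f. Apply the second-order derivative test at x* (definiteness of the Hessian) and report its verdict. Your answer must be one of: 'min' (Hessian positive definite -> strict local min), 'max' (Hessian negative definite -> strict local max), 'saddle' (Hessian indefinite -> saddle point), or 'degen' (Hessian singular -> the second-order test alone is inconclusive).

Compute the Hessian H = grad^2 f:
  H = [[5, 3], [3, 8]]
Verify stationarity: grad f(x*) = H x* + g = (0, 0).
Eigenvalues of H: 3.1459, 9.8541.
Both eigenvalues > 0, so H is positive definite -> x* is a strict local min.

min


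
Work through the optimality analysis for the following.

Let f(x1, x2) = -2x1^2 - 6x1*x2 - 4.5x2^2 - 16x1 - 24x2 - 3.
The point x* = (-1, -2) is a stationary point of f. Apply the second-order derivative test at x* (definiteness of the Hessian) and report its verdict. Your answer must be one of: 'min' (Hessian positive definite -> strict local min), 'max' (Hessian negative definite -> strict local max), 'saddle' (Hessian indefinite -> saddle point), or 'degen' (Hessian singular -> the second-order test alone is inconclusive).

Compute the Hessian H = grad^2 f:
  H = [[-4, -6], [-6, -9]]
Verify stationarity: grad f(x*) = H x* + g = (0, 0).
Eigenvalues of H: -13, 0.
H has a zero eigenvalue (singular; negative semidefinite but not definite), so H is neither positive definite, negative definite, nor indefinite. The second-order test alone is inconclusive -> degen.
(Indeed, f is constant along the null direction of H through x*, so x* is not a strict local extremum.)

degen


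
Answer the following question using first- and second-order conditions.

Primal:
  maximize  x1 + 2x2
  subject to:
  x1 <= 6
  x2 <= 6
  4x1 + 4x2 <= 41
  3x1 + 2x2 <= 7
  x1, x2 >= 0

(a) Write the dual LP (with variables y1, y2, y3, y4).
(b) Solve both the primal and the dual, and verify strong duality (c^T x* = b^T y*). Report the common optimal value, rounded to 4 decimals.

The standard primal-dual pair for 'max c^T x s.t. A x <= b, x >= 0' is:
  Dual:  min b^T y  s.t.  A^T y >= c,  y >= 0.

So the dual LP is:
  minimize  6y1 + 6y2 + 41y3 + 7y4
  subject to:
    y1 + 4y3 + 3y4 >= 1
    y2 + 4y3 + 2y4 >= 2
    y1, y2, y3, y4 >= 0

Solving the primal: x* = (0, 3.5).
  primal value c^T x* = 7.
Solving the dual: y* = (0, 0, 0, 1).
  dual value b^T y* = 7.
Strong duality: c^T x* = b^T y*. Confirmed.

7


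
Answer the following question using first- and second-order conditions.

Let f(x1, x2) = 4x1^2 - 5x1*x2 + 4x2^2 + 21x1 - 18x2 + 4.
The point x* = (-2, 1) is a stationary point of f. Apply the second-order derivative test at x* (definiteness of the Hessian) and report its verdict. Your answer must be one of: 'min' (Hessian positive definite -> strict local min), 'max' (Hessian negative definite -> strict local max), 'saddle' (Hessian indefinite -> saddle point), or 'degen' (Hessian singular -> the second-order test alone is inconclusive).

Compute the Hessian H = grad^2 f:
  H = [[8, -5], [-5, 8]]
Verify stationarity: grad f(x*) = H x* + g = (0, 0).
Eigenvalues of H: 3, 13.
Both eigenvalues > 0, so H is positive definite -> x* is a strict local min.

min


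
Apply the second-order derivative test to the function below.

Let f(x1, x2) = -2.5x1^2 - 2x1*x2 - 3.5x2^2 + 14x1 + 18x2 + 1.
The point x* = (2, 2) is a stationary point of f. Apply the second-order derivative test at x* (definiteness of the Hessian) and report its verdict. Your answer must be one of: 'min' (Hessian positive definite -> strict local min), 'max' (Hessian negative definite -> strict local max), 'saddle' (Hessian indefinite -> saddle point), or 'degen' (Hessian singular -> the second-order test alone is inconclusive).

Compute the Hessian H = grad^2 f:
  H = [[-5, -2], [-2, -7]]
Verify stationarity: grad f(x*) = H x* + g = (0, 0).
Eigenvalues of H: -8.2361, -3.7639.
Both eigenvalues < 0, so H is negative definite -> x* is a strict local max.

max


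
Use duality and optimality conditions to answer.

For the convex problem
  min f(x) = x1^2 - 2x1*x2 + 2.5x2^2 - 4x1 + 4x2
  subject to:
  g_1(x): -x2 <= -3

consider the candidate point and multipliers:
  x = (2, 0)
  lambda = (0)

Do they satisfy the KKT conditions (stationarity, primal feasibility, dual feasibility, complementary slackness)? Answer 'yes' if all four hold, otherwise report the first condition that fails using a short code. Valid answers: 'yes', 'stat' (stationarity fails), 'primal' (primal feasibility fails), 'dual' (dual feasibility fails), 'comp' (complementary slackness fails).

Gradient of f: grad f(x) = Q x + c = (0, 0)
Constraint values g_i(x) = a_i^T x - b_i:
  g_1((2, 0)) = 3
Stationarity residual: grad f(x) + sum_i lambda_i a_i = (0, 0)
  -> stationarity OK
Primal feasibility (all g_i <= 0): FAILS
Dual feasibility (all lambda_i >= 0): OK
Complementary slackness (lambda_i * g_i(x) = 0 for all i): OK

Verdict: the first failing condition is primal_feasibility -> primal.

primal


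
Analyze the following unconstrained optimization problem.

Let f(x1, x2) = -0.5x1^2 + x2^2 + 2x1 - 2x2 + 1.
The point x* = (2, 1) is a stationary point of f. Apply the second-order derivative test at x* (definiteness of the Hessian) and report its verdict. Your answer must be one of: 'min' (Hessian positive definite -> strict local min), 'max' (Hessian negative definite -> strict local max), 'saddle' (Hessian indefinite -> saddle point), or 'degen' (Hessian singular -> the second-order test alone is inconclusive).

Compute the Hessian H = grad^2 f:
  H = [[-1, 0], [0, 2]]
Verify stationarity: grad f(x*) = H x* + g = (0, 0).
Eigenvalues of H: -1, 2.
Eigenvalues have mixed signs, so H is indefinite -> x* is a saddle point.

saddle


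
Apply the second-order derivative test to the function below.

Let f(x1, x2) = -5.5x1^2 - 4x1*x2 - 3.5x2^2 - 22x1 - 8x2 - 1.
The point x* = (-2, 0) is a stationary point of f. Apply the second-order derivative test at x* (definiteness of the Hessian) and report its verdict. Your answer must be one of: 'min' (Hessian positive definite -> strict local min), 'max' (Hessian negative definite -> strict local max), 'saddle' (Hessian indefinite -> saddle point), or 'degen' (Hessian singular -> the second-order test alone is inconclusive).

Compute the Hessian H = grad^2 f:
  H = [[-11, -4], [-4, -7]]
Verify stationarity: grad f(x*) = H x* + g = (0, 0).
Eigenvalues of H: -13.4721, -4.5279.
Both eigenvalues < 0, so H is negative definite -> x* is a strict local max.

max


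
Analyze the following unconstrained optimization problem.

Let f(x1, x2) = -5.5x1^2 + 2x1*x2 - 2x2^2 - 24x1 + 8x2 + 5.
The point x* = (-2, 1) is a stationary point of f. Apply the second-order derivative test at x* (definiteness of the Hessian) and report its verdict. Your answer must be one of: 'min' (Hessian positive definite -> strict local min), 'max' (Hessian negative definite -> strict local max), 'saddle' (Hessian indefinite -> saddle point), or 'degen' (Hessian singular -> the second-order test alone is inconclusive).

Compute the Hessian H = grad^2 f:
  H = [[-11, 2], [2, -4]]
Verify stationarity: grad f(x*) = H x* + g = (0, 0).
Eigenvalues of H: -11.5311, -3.4689.
Both eigenvalues < 0, so H is negative definite -> x* is a strict local max.

max


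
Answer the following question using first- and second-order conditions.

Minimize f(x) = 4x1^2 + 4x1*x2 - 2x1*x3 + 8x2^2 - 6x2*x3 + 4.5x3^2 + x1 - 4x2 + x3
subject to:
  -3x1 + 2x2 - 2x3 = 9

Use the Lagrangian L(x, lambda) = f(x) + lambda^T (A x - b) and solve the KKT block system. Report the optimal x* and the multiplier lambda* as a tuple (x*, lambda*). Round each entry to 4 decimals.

Form the Lagrangian:
  L(x, lambda) = (1/2) x^T Q x + c^T x + lambda^T (A x - b)
Stationarity (grad_x L = 0): Q x + c + A^T lambda = 0.
Primal feasibility: A x = b.

This gives the KKT block system:
  [ Q   A^T ] [ x     ]   [-c ]
  [ A    0  ] [ lambda ] = [ b ]

Solving the linear system:
  x*      = (-1.9567, 0.8929, -0.672)
  lambda* = (-3.246)
  f(x*)   = 11.5068

x* = (-1.9567, 0.8929, -0.672), lambda* = (-3.246)


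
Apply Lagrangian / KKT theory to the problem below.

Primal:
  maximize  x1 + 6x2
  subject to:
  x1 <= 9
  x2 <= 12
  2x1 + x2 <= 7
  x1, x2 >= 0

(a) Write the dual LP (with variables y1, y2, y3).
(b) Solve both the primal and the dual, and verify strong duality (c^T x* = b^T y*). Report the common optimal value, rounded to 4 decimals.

The standard primal-dual pair for 'max c^T x s.t. A x <= b, x >= 0' is:
  Dual:  min b^T y  s.t.  A^T y >= c,  y >= 0.

So the dual LP is:
  minimize  9y1 + 12y2 + 7y3
  subject to:
    y1 + 2y3 >= 1
    y2 + y3 >= 6
    y1, y2, y3 >= 0

Solving the primal: x* = (0, 7).
  primal value c^T x* = 42.
Solving the dual: y* = (0, 0, 6).
  dual value b^T y* = 42.
Strong duality: c^T x* = b^T y*. Confirmed.

42


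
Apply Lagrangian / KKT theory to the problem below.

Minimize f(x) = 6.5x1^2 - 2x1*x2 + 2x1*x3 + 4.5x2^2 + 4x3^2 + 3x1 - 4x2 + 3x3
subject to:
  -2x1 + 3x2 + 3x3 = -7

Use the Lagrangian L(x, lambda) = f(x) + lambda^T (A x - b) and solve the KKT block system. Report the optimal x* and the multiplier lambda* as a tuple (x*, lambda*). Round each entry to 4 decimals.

Form the Lagrangian:
  L(x, lambda) = (1/2) x^T Q x + c^T x + lambda^T (A x - b)
Stationarity (grad_x L = 0): Q x + c + A^T lambda = 0.
Primal feasibility: A x = b.

This gives the KKT block system:
  [ Q   A^T ] [ x     ]   [-c ]
  [ A    0  ] [ lambda ] = [ b ]

Solving the linear system:
  x*      = (0.4047, -0.4641, -1.5994)
  lambda* = (2.9954)
  f(x*)   = 9.6198

x* = (0.4047, -0.4641, -1.5994), lambda* = (2.9954)


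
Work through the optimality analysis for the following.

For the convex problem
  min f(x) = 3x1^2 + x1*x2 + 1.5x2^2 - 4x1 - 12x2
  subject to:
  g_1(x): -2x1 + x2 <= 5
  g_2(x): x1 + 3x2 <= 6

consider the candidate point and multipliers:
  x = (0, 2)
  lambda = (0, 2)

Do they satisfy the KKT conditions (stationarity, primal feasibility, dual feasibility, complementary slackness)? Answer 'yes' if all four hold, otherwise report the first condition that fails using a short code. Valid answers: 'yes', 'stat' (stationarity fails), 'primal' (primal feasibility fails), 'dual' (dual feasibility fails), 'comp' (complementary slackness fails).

Gradient of f: grad f(x) = Q x + c = (-2, -6)
Constraint values g_i(x) = a_i^T x - b_i:
  g_1((0, 2)) = -3
  g_2((0, 2)) = 0
Stationarity residual: grad f(x) + sum_i lambda_i a_i = (0, 0)
  -> stationarity OK
Primal feasibility (all g_i <= 0): OK
Dual feasibility (all lambda_i >= 0): OK
Complementary slackness (lambda_i * g_i(x) = 0 for all i): OK

Verdict: yes, KKT holds.

yes


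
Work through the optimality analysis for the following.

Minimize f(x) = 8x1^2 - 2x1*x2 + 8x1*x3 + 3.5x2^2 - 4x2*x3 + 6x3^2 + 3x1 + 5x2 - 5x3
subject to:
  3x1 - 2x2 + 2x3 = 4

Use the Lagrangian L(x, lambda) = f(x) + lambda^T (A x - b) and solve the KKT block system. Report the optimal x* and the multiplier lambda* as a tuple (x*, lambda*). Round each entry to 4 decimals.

Form the Lagrangian:
  L(x, lambda) = (1/2) x^T Q x + c^T x + lambda^T (A x - b)
Stationarity (grad_x L = 0): Q x + c + A^T lambda = 0.
Primal feasibility: A x = b.

This gives the KKT block system:
  [ Q   A^T ] [ x     ]   [-c ]
  [ A    0  ] [ lambda ] = [ b ]

Solving the linear system:
  x*      = (0.0491, -1.4277, 0.4986)
  lambda* = (-3.5434)
  f(x*)   = 2.3447

x* = (0.0491, -1.4277, 0.4986), lambda* = (-3.5434)


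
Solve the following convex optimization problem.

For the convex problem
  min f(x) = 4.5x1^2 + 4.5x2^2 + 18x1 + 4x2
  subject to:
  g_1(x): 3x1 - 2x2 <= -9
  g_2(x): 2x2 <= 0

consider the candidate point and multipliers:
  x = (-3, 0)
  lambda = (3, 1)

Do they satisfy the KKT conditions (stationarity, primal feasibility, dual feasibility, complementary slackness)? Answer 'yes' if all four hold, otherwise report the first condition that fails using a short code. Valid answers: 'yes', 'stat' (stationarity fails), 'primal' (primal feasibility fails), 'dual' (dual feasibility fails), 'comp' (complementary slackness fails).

Gradient of f: grad f(x) = Q x + c = (-9, 4)
Constraint values g_i(x) = a_i^T x - b_i:
  g_1((-3, 0)) = 0
  g_2((-3, 0)) = 0
Stationarity residual: grad f(x) + sum_i lambda_i a_i = (0, 0)
  -> stationarity OK
Primal feasibility (all g_i <= 0): OK
Dual feasibility (all lambda_i >= 0): OK
Complementary slackness (lambda_i * g_i(x) = 0 for all i): OK

Verdict: yes, KKT holds.

yes


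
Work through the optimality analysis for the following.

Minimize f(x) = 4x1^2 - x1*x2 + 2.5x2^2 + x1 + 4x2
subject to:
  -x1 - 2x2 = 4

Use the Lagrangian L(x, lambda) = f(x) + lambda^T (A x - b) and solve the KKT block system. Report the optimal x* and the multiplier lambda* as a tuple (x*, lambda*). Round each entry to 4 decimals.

Form the Lagrangian:
  L(x, lambda) = (1/2) x^T Q x + c^T x + lambda^T (A x - b)
Stationarity (grad_x L = 0): Q x + c + A^T lambda = 0.
Primal feasibility: A x = b.

This gives the KKT block system:
  [ Q   A^T ] [ x     ]   [-c ]
  [ A    0  ] [ lambda ] = [ b ]

Solving the linear system:
  x*      = (-0.5854, -1.7073)
  lambda* = (-1.9756)
  f(x*)   = 0.2439

x* = (-0.5854, -1.7073), lambda* = (-1.9756)


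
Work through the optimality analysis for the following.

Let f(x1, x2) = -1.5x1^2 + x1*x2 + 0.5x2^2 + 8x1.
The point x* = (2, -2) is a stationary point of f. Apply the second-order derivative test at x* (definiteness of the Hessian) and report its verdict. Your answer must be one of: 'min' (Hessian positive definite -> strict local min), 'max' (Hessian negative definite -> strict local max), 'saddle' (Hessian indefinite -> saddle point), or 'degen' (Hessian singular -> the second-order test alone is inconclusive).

Compute the Hessian H = grad^2 f:
  H = [[-3, 1], [1, 1]]
Verify stationarity: grad f(x*) = H x* + g = (0, 0).
Eigenvalues of H: -3.2361, 1.2361.
Eigenvalues have mixed signs, so H is indefinite -> x* is a saddle point.

saddle


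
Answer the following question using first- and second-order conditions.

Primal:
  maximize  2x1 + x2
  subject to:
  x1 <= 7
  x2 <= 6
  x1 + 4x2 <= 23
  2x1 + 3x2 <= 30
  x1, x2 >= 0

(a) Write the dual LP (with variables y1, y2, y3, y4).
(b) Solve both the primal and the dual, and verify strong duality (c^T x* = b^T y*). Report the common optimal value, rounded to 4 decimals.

The standard primal-dual pair for 'max c^T x s.t. A x <= b, x >= 0' is:
  Dual:  min b^T y  s.t.  A^T y >= c,  y >= 0.

So the dual LP is:
  minimize  7y1 + 6y2 + 23y3 + 30y4
  subject to:
    y1 + y3 + 2y4 >= 2
    y2 + 4y3 + 3y4 >= 1
    y1, y2, y3, y4 >= 0

Solving the primal: x* = (7, 4).
  primal value c^T x* = 18.
Solving the dual: y* = (1.75, 0, 0.25, 0).
  dual value b^T y* = 18.
Strong duality: c^T x* = b^T y*. Confirmed.

18


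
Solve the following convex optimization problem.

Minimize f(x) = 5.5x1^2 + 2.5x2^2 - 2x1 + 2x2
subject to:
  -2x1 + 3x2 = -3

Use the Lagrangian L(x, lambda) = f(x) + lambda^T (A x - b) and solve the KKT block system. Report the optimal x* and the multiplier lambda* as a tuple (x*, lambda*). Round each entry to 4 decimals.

Form the Lagrangian:
  L(x, lambda) = (1/2) x^T Q x + c^T x + lambda^T (A x - b)
Stationarity (grad_x L = 0): Q x + c + A^T lambda = 0.
Primal feasibility: A x = b.

This gives the KKT block system:
  [ Q   A^T ] [ x     ]   [-c ]
  [ A    0  ] [ lambda ] = [ b ]

Solving the linear system:
  x*      = (0.3025, -0.7983)
  lambda* = (0.6639)
  f(x*)   = -0.105

x* = (0.3025, -0.7983), lambda* = (0.6639)


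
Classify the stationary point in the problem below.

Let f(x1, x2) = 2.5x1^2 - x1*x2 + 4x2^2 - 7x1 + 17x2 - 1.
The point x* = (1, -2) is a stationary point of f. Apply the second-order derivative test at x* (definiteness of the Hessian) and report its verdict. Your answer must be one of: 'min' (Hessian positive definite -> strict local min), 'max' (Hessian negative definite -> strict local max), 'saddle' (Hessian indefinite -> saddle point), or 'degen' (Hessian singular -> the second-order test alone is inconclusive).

Compute the Hessian H = grad^2 f:
  H = [[5, -1], [-1, 8]]
Verify stationarity: grad f(x*) = H x* + g = (0, 0).
Eigenvalues of H: 4.6972, 8.3028.
Both eigenvalues > 0, so H is positive definite -> x* is a strict local min.

min


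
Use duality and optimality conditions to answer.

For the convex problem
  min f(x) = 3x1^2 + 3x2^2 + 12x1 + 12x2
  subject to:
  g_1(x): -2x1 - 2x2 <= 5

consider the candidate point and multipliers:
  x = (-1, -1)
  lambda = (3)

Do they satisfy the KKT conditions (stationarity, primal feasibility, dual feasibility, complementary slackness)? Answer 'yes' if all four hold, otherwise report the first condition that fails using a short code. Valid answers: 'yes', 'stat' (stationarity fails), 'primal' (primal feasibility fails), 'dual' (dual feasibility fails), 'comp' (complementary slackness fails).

Gradient of f: grad f(x) = Q x + c = (6, 6)
Constraint values g_i(x) = a_i^T x - b_i:
  g_1((-1, -1)) = -1
Stationarity residual: grad f(x) + sum_i lambda_i a_i = (0, 0)
  -> stationarity OK
Primal feasibility (all g_i <= 0): OK
Dual feasibility (all lambda_i >= 0): OK
Complementary slackness (lambda_i * g_i(x) = 0 for all i): FAILS

Verdict: the first failing condition is complementary_slackness -> comp.

comp


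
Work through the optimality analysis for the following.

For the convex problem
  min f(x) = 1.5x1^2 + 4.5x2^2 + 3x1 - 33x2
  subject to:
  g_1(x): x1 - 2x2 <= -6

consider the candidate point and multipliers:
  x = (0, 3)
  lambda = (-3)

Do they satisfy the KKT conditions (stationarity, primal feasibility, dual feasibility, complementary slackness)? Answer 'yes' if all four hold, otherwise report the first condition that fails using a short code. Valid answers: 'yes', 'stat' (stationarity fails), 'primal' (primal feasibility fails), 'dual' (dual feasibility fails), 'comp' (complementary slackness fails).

Gradient of f: grad f(x) = Q x + c = (3, -6)
Constraint values g_i(x) = a_i^T x - b_i:
  g_1((0, 3)) = 0
Stationarity residual: grad f(x) + sum_i lambda_i a_i = (0, 0)
  -> stationarity OK
Primal feasibility (all g_i <= 0): OK
Dual feasibility (all lambda_i >= 0): FAILS
Complementary slackness (lambda_i * g_i(x) = 0 for all i): OK

Verdict: the first failing condition is dual_feasibility -> dual.

dual


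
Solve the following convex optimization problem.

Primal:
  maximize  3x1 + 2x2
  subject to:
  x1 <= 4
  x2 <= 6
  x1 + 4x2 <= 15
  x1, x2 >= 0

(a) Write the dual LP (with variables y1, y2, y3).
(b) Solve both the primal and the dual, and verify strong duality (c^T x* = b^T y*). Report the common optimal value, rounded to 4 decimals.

The standard primal-dual pair for 'max c^T x s.t. A x <= b, x >= 0' is:
  Dual:  min b^T y  s.t.  A^T y >= c,  y >= 0.

So the dual LP is:
  minimize  4y1 + 6y2 + 15y3
  subject to:
    y1 + y3 >= 3
    y2 + 4y3 >= 2
    y1, y2, y3 >= 0

Solving the primal: x* = (4, 2.75).
  primal value c^T x* = 17.5.
Solving the dual: y* = (2.5, 0, 0.5).
  dual value b^T y* = 17.5.
Strong duality: c^T x* = b^T y*. Confirmed.

17.5


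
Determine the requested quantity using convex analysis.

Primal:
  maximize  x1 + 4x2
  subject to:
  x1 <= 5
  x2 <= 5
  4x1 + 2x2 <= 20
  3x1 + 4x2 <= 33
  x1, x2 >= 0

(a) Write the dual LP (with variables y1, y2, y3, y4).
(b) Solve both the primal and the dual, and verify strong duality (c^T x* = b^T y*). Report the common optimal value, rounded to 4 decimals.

The standard primal-dual pair for 'max c^T x s.t. A x <= b, x >= 0' is:
  Dual:  min b^T y  s.t.  A^T y >= c,  y >= 0.

So the dual LP is:
  minimize  5y1 + 5y2 + 20y3 + 33y4
  subject to:
    y1 + 4y3 + 3y4 >= 1
    y2 + 2y3 + 4y4 >= 4
    y1, y2, y3, y4 >= 0

Solving the primal: x* = (2.5, 5).
  primal value c^T x* = 22.5.
Solving the dual: y* = (0, 3.5, 0.25, 0).
  dual value b^T y* = 22.5.
Strong duality: c^T x* = b^T y*. Confirmed.

22.5


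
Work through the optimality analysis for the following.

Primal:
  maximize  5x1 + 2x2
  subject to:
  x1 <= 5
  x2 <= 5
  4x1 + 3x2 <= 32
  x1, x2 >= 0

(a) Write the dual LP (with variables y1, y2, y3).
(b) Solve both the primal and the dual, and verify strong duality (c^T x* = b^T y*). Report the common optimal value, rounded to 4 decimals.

The standard primal-dual pair for 'max c^T x s.t. A x <= b, x >= 0' is:
  Dual:  min b^T y  s.t.  A^T y >= c,  y >= 0.

So the dual LP is:
  minimize  5y1 + 5y2 + 32y3
  subject to:
    y1 + 4y3 >= 5
    y2 + 3y3 >= 2
    y1, y2, y3 >= 0

Solving the primal: x* = (5, 4).
  primal value c^T x* = 33.
Solving the dual: y* = (2.3333, 0, 0.6667).
  dual value b^T y* = 33.
Strong duality: c^T x* = b^T y*. Confirmed.

33


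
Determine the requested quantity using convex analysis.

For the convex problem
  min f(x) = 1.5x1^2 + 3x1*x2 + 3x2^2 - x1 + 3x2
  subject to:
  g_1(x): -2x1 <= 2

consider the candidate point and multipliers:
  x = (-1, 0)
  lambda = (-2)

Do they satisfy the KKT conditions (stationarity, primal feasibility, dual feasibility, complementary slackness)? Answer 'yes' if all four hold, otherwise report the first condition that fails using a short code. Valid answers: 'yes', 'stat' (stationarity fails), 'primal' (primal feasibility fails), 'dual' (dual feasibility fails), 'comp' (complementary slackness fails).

Gradient of f: grad f(x) = Q x + c = (-4, 0)
Constraint values g_i(x) = a_i^T x - b_i:
  g_1((-1, 0)) = 0
Stationarity residual: grad f(x) + sum_i lambda_i a_i = (0, 0)
  -> stationarity OK
Primal feasibility (all g_i <= 0): OK
Dual feasibility (all lambda_i >= 0): FAILS
Complementary slackness (lambda_i * g_i(x) = 0 for all i): OK

Verdict: the first failing condition is dual_feasibility -> dual.

dual


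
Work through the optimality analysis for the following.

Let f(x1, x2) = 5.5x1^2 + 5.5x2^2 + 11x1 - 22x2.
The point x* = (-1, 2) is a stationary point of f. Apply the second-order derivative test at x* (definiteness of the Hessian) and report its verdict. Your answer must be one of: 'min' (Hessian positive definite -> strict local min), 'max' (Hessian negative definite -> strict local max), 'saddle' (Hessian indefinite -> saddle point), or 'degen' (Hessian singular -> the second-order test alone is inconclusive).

Compute the Hessian H = grad^2 f:
  H = [[11, 0], [0, 11]]
Verify stationarity: grad f(x*) = H x* + g = (0, 0).
Eigenvalues of H: 11, 11.
Both eigenvalues > 0, so H is positive definite -> x* is a strict local min.

min
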